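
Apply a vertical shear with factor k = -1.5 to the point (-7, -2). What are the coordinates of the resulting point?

Shear matrix for vertical shear with factor k = -1.5:
[[1, 0], [-1.50, 1]]
Result: (-7, -2) → (-7, 8.5)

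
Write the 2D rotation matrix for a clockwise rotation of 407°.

Rotation matrix formula: [[cos θ, -sin θ], [sin θ, cos θ]]
A clockwise rotation by 407° is equivalent to a counterclockwise rotation by -407°.
For θ = -407°:
cos(-407°) = 0.6820
sin(-407°) = -0.7314
Result: [[0.6820, 0.7314], [-0.7314, 0.6820]]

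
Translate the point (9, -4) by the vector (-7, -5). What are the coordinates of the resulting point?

Translation by (-7, -5) (homogeneous matrix [[1, 0, -7], [0, 1, -5], [0, 0, 1]]):
x' = 9 + -7 = 2
y' = -4 + -5 = -9
Result: (2, -9)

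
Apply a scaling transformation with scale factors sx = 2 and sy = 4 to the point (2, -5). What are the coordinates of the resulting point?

Scaling matrix:
[[2, 0], [0, 4]]
Result: (2 × 2, -5 × 4) = (4, -20)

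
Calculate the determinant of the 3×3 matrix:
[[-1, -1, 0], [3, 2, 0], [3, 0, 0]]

Expansion along first row:
det = -1·det([[2,0],[0,0]]) - -1·det([[3,0],[3,0]]) + 0·det([[3,2],[3,0]])
    = -1·(2·0 - 0·0) - -1·(3·0 - 0·3) + 0·(3·0 - 2·3)
    = -1·0 - -1·0 + 0·-6
    = 0 + 0 + 0 = 0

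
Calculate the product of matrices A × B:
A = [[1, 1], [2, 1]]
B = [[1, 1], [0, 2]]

Matrix multiplication:
C[0][0] = 1×1 + 1×0 = 1
C[0][1] = 1×1 + 1×2 = 3
C[1][0] = 2×1 + 1×0 = 2
C[1][1] = 2×1 + 1×2 = 4
Result: [[1, 3], [2, 4]]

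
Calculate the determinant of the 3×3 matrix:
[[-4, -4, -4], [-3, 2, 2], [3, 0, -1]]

Expansion along first row:
det = -4·det([[2,2],[0,-1]]) - -4·det([[-3,2],[3,-1]]) + -4·det([[-3,2],[3,0]])
    = -4·(2·-1 - 2·0) - -4·(-3·-1 - 2·3) + -4·(-3·0 - 2·3)
    = -4·-2 - -4·-3 + -4·-6
    = 8 + -12 + 24 = 20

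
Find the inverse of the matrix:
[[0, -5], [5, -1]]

For [[a,b],[c,d]], inverse = (1/det)·[[d,-b],[-c,a]]
det = (0)(-1) - (-5)(5) = 0 - -25 = 25
Inverse = (1/25)·[[-1, 5], [-5, 0]]
= [[-1/25, 1/5], [-1/5, 0]]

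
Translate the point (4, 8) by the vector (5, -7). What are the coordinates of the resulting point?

Translation by (5, -7) (homogeneous matrix [[1, 0, 5], [0, 1, -7], [0, 0, 1]]):
x' = 4 + 5 = 9
y' = 8 + -7 = 1
Result: (9, 1)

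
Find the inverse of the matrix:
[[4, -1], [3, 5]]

For [[a,b],[c,d]], inverse = (1/det)·[[d,-b],[-c,a]]
det = (4)(5) - (-1)(3) = 20 - -3 = 23
Inverse = (1/23)·[[5, 1], [-3, 4]]
= [[5/23, 1/23], [-3/23, 4/23]]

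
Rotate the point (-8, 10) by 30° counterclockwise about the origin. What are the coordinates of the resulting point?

Rotation matrix for 30°: [[cos 30°, -sin 30°], [sin 30°, cos 30°]] ≈ [[0.866025, -0.500000], [0.500000, 0.866025]]
[[0.866025, -0.500000], [0.500000, 0.866025]] × [-8, 10]ᵀ ≈ [-11.9282, 4.6603]ᵀ
Result: (-11.9282, 4.6603)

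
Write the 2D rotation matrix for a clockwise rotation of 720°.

Rotation matrix formula: [[cos θ, -sin θ], [sin θ, cos θ]]
A clockwise rotation by 720° is equivalent to a counterclockwise rotation by -720°.
For θ = -720°:
cos(-720°) = 1
sin(-720°) = 0
Result: [[1, 0], [0, 1]]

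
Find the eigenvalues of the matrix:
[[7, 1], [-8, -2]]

Characteristic equation: det(A - λI) = 0
λ² - (trace)λ + (det) = 0
trace = 7 + -2 = 5, det = (7)(-2) - (1)(-8) = -6
λ² - (5)λ + (-6) = 0
λ = (5 ± √((5)² - 4·(-6))) / 2 = (5 ± √49) / 2
Solving: λ = -1, 6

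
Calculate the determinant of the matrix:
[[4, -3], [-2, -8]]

For a 2×2 matrix [[a, b], [c, d]], det = ad - bc
det = (4)(-8) - (-3)(-2) = -32 - 6 = -38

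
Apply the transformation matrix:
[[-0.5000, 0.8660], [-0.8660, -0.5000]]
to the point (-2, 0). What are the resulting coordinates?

Matrix multiplication:
[[-0.5000, 0.8660], [-0.8660, -0.5000]] × [-2, 0]ᵀ
= [(-0.5000)(-2) + (0.8660)(0), (-0.8660)(-2) + (-0.5000)(0)]ᵀ
= [1, 1.7320]ᵀ
Result: (1, 1.7320)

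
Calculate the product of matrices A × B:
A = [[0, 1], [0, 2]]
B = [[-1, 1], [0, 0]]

Matrix multiplication:
C[0][0] = 0×-1 + 1×0 = 0
C[0][1] = 0×1 + 1×0 = 0
C[1][0] = 0×-1 + 2×0 = 0
C[1][1] = 0×1 + 2×0 = 0
Result: [[0, 0], [0, 0]]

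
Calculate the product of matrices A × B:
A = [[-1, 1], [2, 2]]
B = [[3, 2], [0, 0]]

Matrix multiplication:
C[0][0] = -1×3 + 1×0 = -3
C[0][1] = -1×2 + 1×0 = -2
C[1][0] = 2×3 + 2×0 = 6
C[1][1] = 2×2 + 2×0 = 4
Result: [[-3, -2], [6, 4]]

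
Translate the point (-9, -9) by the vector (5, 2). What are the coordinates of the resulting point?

Translation by (5, 2) (homogeneous matrix [[1, 0, 5], [0, 1, 2], [0, 0, 1]]):
x' = -9 + 5 = -4
y' = -9 + 2 = -7
Result: (-4, -7)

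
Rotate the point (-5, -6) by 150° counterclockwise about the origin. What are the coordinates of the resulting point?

Rotation matrix for 150°: [[cos 150°, -sin 150°], [sin 150°, cos 150°]] ≈ [[-0.866025, -0.500000], [0.500000, -0.866025]]
[[-0.866025, -0.500000], [0.500000, -0.866025]] × [-5, -6]ᵀ ≈ [7.3301, 2.6962]ᵀ
Result: (7.3301, 2.6962)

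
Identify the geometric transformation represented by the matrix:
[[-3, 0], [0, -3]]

This matrix represents: uniform scaling by factor -3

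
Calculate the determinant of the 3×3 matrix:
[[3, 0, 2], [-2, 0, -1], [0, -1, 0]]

Expansion along first row:
det = 3·det([[0,-1],[-1,0]]) - 0·det([[-2,-1],[0,0]]) + 2·det([[-2,0],[0,-1]])
    = 3·(0·0 - -1·-1) - 0·(-2·0 - -1·0) + 2·(-2·-1 - 0·0)
    = 3·-1 - 0·0 + 2·2
    = -3 + 0 + 4 = 1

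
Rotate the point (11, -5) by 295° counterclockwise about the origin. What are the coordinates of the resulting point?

Rotation matrix for 295°: [[cos 295°, -sin 295°], [sin 295°, cos 295°]] ≈ [[0.422618, 0.906308], [-0.906308, 0.422618]]
[[0.422618, 0.906308], [-0.906308, 0.422618]] × [11, -5]ᵀ ≈ [0.1173, -12.0825]ᵀ
Result: (0.1173, -12.0825)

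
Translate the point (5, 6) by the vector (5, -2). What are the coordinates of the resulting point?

Translation by (5, -2) (homogeneous matrix [[1, 0, 5], [0, 1, -2], [0, 0, 1]]):
x' = 5 + 5 = 10
y' = 6 + -2 = 4
Result: (10, 4)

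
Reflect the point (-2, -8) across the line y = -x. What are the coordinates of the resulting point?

Reflection across line y = -x: (-2, -8) → (8, 2)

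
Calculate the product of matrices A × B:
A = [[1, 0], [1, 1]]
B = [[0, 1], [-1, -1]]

Matrix multiplication:
C[0][0] = 1×0 + 0×-1 = 0
C[0][1] = 1×1 + 0×-1 = 1
C[1][0] = 1×0 + 1×-1 = -1
C[1][1] = 1×1 + 1×-1 = 0
Result: [[0, 1], [-1, 0]]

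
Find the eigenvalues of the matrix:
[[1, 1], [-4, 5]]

Characteristic equation: det(A - λI) = 0
λ² - (trace)λ + (det) = 0
trace = 1 + 5 = 6, det = (1)(5) - (1)(-4) = 9
λ² - (6)λ + (9) = 0
λ = (6 ± √((6)² - 4·(9))) / 2 = (6 ± √0) / 2
Solving: λ = 3, 3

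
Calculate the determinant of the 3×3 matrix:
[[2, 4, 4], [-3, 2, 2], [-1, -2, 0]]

Expansion along first row:
det = 2·det([[2,2],[-2,0]]) - 4·det([[-3,2],[-1,0]]) + 4·det([[-3,2],[-1,-2]])
    = 2·(2·0 - 2·-2) - 4·(-3·0 - 2·-1) + 4·(-3·-2 - 2·-1)
    = 2·4 - 4·2 + 4·8
    = 8 + -8 + 32 = 32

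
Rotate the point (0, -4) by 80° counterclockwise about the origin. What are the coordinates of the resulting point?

Rotation matrix for 80°: [[cos 80°, -sin 80°], [sin 80°, cos 80°]] ≈ [[0.173648, -0.984808], [0.984808, 0.173648]]
[[0.173648, -0.984808], [0.984808, 0.173648]] × [0, -4]ᵀ ≈ [3.9392, -0.6946]ᵀ
Result: (3.9392, -0.6946)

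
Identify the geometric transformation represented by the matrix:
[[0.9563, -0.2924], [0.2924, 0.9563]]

This matrix represents: rotation by 17° counterclockwise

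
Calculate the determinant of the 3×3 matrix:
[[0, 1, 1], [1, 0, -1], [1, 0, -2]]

Expansion along first row:
det = 0·det([[0,-1],[0,-2]]) - 1·det([[1,-1],[1,-2]]) + 1·det([[1,0],[1,0]])
    = 0·(0·-2 - -1·0) - 1·(1·-2 - -1·1) + 1·(1·0 - 0·1)
    = 0·0 - 1·-1 + 1·0
    = 0 + 1 + 0 = 1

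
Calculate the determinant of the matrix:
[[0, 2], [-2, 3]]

For a 2×2 matrix [[a, b], [c, d]], det = ad - bc
det = (0)(3) - (2)(-2) = 0 - -4 = 4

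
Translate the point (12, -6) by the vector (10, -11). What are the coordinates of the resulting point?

Translation by (10, -11) (homogeneous matrix [[1, 0, 10], [0, 1, -11], [0, 0, 1]]):
x' = 12 + 10 = 22
y' = -6 + -11 = -17
Result: (22, -17)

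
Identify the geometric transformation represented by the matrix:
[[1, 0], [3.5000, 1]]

This matrix represents: vertical shear with factor 3.5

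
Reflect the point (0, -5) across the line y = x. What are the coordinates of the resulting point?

Reflection across line y = x: (0, -5) → (-5, 0)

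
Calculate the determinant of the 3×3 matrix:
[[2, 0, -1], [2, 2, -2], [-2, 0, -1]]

Expansion along first row:
det = 2·det([[2,-2],[0,-1]]) - 0·det([[2,-2],[-2,-1]]) + -1·det([[2,2],[-2,0]])
    = 2·(2·-1 - -2·0) - 0·(2·-1 - -2·-2) + -1·(2·0 - 2·-2)
    = 2·-2 - 0·-6 + -1·4
    = -4 + 0 + -4 = -8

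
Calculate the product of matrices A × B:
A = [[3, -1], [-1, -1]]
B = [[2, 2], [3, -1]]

Matrix multiplication:
C[0][0] = 3×2 + -1×3 = 3
C[0][1] = 3×2 + -1×-1 = 7
C[1][0] = -1×2 + -1×3 = -5
C[1][1] = -1×2 + -1×-1 = -1
Result: [[3, 7], [-5, -1]]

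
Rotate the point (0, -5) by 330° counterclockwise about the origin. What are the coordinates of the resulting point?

Rotation matrix for 330°: [[cos 330°, -sin 330°], [sin 330°, cos 330°]] ≈ [[0.866025, 0.500000], [-0.500000, 0.866025]]
[[0.866025, 0.500000], [-0.500000, 0.866025]] × [0, -5]ᵀ ≈ [-2.5000, -4.3301]ᵀ
Result: (-2.5000, -4.3301)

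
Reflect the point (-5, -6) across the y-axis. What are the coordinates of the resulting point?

Reflection across y-axis: (-5, -6) → (5, -6)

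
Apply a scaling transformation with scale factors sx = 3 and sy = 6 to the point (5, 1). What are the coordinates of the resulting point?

Scaling matrix:
[[3, 0], [0, 6]]
Result: (5 × 3, 1 × 6) = (15, 6)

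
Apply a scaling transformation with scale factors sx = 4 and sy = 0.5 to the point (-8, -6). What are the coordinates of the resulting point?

Scaling matrix:
[[4, 0], [0, 0.50]]
Result: (-8 × 4, -6 × 0.5) = (-32, -3)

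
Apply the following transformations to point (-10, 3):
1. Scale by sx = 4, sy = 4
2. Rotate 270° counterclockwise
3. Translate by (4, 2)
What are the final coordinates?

Step 1: Scale → (-40, 12)
Step 2: Rotate 270° → (12, 40)
Step 3: Translate → (16, 42)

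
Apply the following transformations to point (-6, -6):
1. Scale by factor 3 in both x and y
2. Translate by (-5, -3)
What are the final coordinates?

Step 1: Scale (-6, -6) by 3 → (-18, -18)
Step 2: Translate by (-5, -3) → (-23, -21)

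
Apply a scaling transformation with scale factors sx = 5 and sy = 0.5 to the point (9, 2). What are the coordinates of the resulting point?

Scaling matrix:
[[5, 0], [0, 0.50]]
Result: (9 × 5, 2 × 0.5) = (45, 1)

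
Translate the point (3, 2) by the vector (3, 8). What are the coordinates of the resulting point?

Translation by (3, 8) (homogeneous matrix [[1, 0, 3], [0, 1, 8], [0, 0, 1]]):
x' = 3 + 3 = 6
y' = 2 + 8 = 10
Result: (6, 10)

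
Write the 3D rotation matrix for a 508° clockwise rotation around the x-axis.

Rotation matrix for clockwise 508° around x-axis:
A clockwise rotation by 508° is a counterclockwise rotation by -508°.
cos(-508°) = -0.8480, sin(-508°) = -0.5299
Result: [[1, 0, 0], [0, -0.8480, 0.5299], [0, -0.5299, -0.8480]]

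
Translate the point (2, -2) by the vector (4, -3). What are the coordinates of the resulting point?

Translation by (4, -3) (homogeneous matrix [[1, 0, 4], [0, 1, -3], [0, 0, 1]]):
x' = 2 + 4 = 6
y' = -2 + -3 = -5
Result: (6, -5)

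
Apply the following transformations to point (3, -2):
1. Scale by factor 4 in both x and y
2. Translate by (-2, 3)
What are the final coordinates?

Step 1: Scale (3, -2) by 4 → (12, -8)
Step 2: Translate by (-2, 3) → (10, -5)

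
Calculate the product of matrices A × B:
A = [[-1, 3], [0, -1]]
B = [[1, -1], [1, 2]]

Matrix multiplication:
C[0][0] = -1×1 + 3×1 = 2
C[0][1] = -1×-1 + 3×2 = 7
C[1][0] = 0×1 + -1×1 = -1
C[1][1] = 0×-1 + -1×2 = -2
Result: [[2, 7], [-1, -2]]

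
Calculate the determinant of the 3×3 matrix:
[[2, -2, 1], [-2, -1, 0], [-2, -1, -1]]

Expansion along first row:
det = 2·det([[-1,0],[-1,-1]]) - -2·det([[-2,0],[-2,-1]]) + 1·det([[-2,-1],[-2,-1]])
    = 2·(-1·-1 - 0·-1) - -2·(-2·-1 - 0·-2) + 1·(-2·-1 - -1·-2)
    = 2·1 - -2·2 + 1·0
    = 2 + 4 + 0 = 6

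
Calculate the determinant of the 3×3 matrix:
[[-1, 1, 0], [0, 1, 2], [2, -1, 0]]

Expansion along first row:
det = -1·det([[1,2],[-1,0]]) - 1·det([[0,2],[2,0]]) + 0·det([[0,1],[2,-1]])
    = -1·(1·0 - 2·-1) - 1·(0·0 - 2·2) + 0·(0·-1 - 1·2)
    = -1·2 - 1·-4 + 0·-2
    = -2 + 4 + 0 = 2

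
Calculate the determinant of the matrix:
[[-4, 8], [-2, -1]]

For a 2×2 matrix [[a, b], [c, d]], det = ad - bc
det = (-4)(-1) - (8)(-2) = 4 - -16 = 20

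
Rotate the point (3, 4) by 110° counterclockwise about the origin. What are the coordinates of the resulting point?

Rotation matrix for 110°: [[cos 110°, -sin 110°], [sin 110°, cos 110°]] ≈ [[-0.342020, -0.939693], [0.939693, -0.342020]]
[[-0.342020, -0.939693], [0.939693, -0.342020]] × [3, 4]ᵀ ≈ [-4.7848, 1.4510]ᵀ
Result: (-4.7848, 1.4510)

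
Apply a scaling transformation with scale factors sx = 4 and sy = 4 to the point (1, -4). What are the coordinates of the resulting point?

Scaling matrix:
[[4, 0], [0, 4]]
Result: (1 × 4, -4 × 4) = (4, -16)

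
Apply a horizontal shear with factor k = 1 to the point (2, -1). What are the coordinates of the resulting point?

Shear matrix for horizontal shear with factor k = 1:
[[1, 1], [0, 1]]
Result: (2, -1) → (1, -1)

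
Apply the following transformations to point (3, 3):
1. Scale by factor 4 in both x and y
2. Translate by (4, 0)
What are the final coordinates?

Step 1: Scale (3, 3) by 4 → (12, 12)
Step 2: Translate by (4, 0) → (16, 12)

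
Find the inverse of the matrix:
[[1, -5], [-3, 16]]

For [[a,b],[c,d]], inverse = (1/det)·[[d,-b],[-c,a]]
det = (1)(16) - (-5)(-3) = 16 - 15 = 1
Inverse = [[16, 5], [3, 1]]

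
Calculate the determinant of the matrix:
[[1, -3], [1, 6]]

For a 2×2 matrix [[a, b], [c, d]], det = ad - bc
det = (1)(6) - (-3)(1) = 6 - -3 = 9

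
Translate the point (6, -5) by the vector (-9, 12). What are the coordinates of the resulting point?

Translation by (-9, 12) (homogeneous matrix [[1, 0, -9], [0, 1, 12], [0, 0, 1]]):
x' = 6 + -9 = -3
y' = -5 + 12 = 7
Result: (-3, 7)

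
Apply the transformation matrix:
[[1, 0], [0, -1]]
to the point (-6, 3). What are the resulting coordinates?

Matrix multiplication:
[[1, 0], [0, -1]] × [-6, 3]ᵀ
= [(1)(-6) + (0)(3), (0)(-6) + (-1)(3)]ᵀ
= [-6, -3]ᵀ
Result: (-6, -3)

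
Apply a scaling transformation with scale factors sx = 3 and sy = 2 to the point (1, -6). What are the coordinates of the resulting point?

Scaling matrix:
[[3, 0], [0, 2]]
Result: (1 × 3, -6 × 2) = (3, -12)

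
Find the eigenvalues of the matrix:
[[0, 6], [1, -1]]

Characteristic equation: det(A - λI) = 0
λ² - (trace)λ + (det) = 0
trace = 0 + -1 = -1, det = (0)(-1) - (6)(1) = -6
λ² - (-1)λ + (-6) = 0
λ = (-1 ± √((-1)² - 4·(-6))) / 2 = (-1 ± √25) / 2
Solving: λ = -3, 2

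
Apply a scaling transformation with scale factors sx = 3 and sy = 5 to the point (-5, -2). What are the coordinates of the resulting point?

Scaling matrix:
[[3, 0], [0, 5]]
Result: (-5 × 3, -2 × 5) = (-15, -10)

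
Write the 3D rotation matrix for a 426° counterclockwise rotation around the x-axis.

Rotation matrix for counterclockwise 426° around x-axis:
cos(426°) = 0.4067, sin(426°) = 0.9135
Result: [[1, 0, 0], [0, 0.4067, -0.9135], [0, 0.9135, 0.4067]]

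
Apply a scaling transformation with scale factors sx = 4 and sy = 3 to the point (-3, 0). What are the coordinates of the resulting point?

Scaling matrix:
[[4, 0], [0, 3]]
Result: (-3 × 4, 0 × 3) = (-12, 0)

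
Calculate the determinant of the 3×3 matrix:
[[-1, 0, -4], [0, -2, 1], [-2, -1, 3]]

Expansion along first row:
det = -1·det([[-2,1],[-1,3]]) - 0·det([[0,1],[-2,3]]) + -4·det([[0,-2],[-2,-1]])
    = -1·(-2·3 - 1·-1) - 0·(0·3 - 1·-2) + -4·(0·-1 - -2·-2)
    = -1·-5 - 0·2 + -4·-4
    = 5 + 0 + 16 = 21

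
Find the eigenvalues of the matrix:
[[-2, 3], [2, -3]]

Characteristic equation: det(A - λI) = 0
λ² - (trace)λ + (det) = 0
trace = -2 + -3 = -5, det = (-2)(-3) - (3)(2) = 0
λ² - (-5)λ + (0) = 0
λ = (-5 ± √((-5)² - 4·(0))) / 2 = (-5 ± √25) / 2
Solving: λ = -5, 0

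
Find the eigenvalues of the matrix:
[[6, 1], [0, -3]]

Characteristic equation: det(A - λI) = 0
λ² - (trace)λ + (det) = 0
trace = 6 + -3 = 3, det = (6)(-3) - (1)(0) = -18
λ² - (3)λ + (-18) = 0
λ = (3 ± √((3)² - 4·(-18))) / 2 = (3 ± √81) / 2
Solving: λ = -3, 6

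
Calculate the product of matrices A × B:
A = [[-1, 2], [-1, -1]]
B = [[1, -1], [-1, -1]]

Matrix multiplication:
C[0][0] = -1×1 + 2×-1 = -3
C[0][1] = -1×-1 + 2×-1 = -1
C[1][0] = -1×1 + -1×-1 = 0
C[1][1] = -1×-1 + -1×-1 = 2
Result: [[-3, -1], [0, 2]]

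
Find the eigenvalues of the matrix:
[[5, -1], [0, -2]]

Characteristic equation: det(A - λI) = 0
λ² - (trace)λ + (det) = 0
trace = 5 + -2 = 3, det = (5)(-2) - (-1)(0) = -10
λ² - (3)λ + (-10) = 0
λ = (3 ± √((3)² - 4·(-10))) / 2 = (3 ± √49) / 2
Solving: λ = -2, 5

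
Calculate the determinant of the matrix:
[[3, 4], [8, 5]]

For a 2×2 matrix [[a, b], [c, d]], det = ad - bc
det = (3)(5) - (4)(8) = 15 - 32 = -17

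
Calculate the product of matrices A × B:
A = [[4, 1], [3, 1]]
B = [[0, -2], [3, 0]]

Matrix multiplication:
C[0][0] = 4×0 + 1×3 = 3
C[0][1] = 4×-2 + 1×0 = -8
C[1][0] = 3×0 + 1×3 = 3
C[1][1] = 3×-2 + 1×0 = -6
Result: [[3, -8], [3, -6]]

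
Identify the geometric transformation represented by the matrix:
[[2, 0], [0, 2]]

This matrix represents: uniform scaling by factor 2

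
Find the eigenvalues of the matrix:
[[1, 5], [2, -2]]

Characteristic equation: det(A - λI) = 0
λ² - (trace)λ + (det) = 0
trace = 1 + -2 = -1, det = (1)(-2) - (5)(2) = -12
λ² - (-1)λ + (-12) = 0
λ = (-1 ± √((-1)² - 4·(-12))) / 2 = (-1 ± √49) / 2
Solving: λ = -4, 3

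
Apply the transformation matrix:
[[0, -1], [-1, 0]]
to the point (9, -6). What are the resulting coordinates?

Matrix multiplication:
[[0, -1], [-1, 0]] × [9, -6]ᵀ
= [(0)(9) + (-1)(-6), (-1)(9) + (0)(-6)]ᵀ
= [6, -9]ᵀ
Result: (6, -9)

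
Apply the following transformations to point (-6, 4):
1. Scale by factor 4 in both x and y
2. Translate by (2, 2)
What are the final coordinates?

Step 1: Scale (-6, 4) by 4 → (-24, 16)
Step 2: Translate by (2, 2) → (-22, 18)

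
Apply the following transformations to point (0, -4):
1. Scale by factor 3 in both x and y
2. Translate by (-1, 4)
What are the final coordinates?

Step 1: Scale (0, -4) by 3 → (0, -12)
Step 2: Translate by (-1, 4) → (-1, -8)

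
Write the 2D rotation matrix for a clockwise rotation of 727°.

Rotation matrix formula: [[cos θ, -sin θ], [sin θ, cos θ]]
A clockwise rotation by 727° is equivalent to a counterclockwise rotation by -727°.
For θ = -727°:
cos(-727°) = 0.9925
sin(-727°) = -0.1219
Result: [[0.9925, 0.1219], [-0.1219, 0.9925]]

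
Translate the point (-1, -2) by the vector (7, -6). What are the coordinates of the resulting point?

Translation by (7, -6) (homogeneous matrix [[1, 0, 7], [0, 1, -6], [0, 0, 1]]):
x' = -1 + 7 = 6
y' = -2 + -6 = -8
Result: (6, -8)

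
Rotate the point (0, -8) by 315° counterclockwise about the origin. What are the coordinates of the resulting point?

Rotation matrix for 315°: [[cos 315°, -sin 315°], [sin 315°, cos 315°]] ≈ [[0.707107, 0.707107], [-0.707107, 0.707107]]
[[0.707107, 0.707107], [-0.707107, 0.707107]] × [0, -8]ᵀ ≈ [-5.6569, -5.6569]ᵀ
Result: (-5.6569, -5.6569)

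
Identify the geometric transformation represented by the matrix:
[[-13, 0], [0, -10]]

This matrix represents: non-uniform scaling by sx = -13, sy = -10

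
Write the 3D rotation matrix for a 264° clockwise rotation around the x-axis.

Rotation matrix for clockwise 264° around x-axis:
A clockwise rotation by 264° is a counterclockwise rotation by -264°.
cos(-264°) = -0.1045, sin(-264°) = 0.9945
Result: [[1, 0, 0], [0, -0.1045, -0.9945], [0, 0.9945, -0.1045]]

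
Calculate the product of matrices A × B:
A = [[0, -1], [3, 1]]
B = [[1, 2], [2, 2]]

Matrix multiplication:
C[0][0] = 0×1 + -1×2 = -2
C[0][1] = 0×2 + -1×2 = -2
C[1][0] = 3×1 + 1×2 = 5
C[1][1] = 3×2 + 1×2 = 8
Result: [[-2, -2], [5, 8]]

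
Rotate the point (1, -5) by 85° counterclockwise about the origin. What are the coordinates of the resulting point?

Rotation matrix for 85°: [[cos 85°, -sin 85°], [sin 85°, cos 85°]] ≈ [[0.087156, -0.996195], [0.996195, 0.087156]]
[[0.087156, -0.996195], [0.996195, 0.087156]] × [1, -5]ᵀ ≈ [5.0681, 0.5604]ᵀ
Result: (5.0681, 0.5604)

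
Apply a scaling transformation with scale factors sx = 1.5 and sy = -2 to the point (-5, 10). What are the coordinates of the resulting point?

Scaling matrix:
[[1.50, 0], [0, -2]]
Result: (-5 × 1.5, 10 × -2) = (-7.5, -20)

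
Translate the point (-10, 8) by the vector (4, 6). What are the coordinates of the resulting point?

Translation by (4, 6) (homogeneous matrix [[1, 0, 4], [0, 1, 6], [0, 0, 1]]):
x' = -10 + 4 = -6
y' = 8 + 6 = 14
Result: (-6, 14)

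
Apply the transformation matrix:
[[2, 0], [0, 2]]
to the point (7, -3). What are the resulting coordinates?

Matrix multiplication:
[[2, 0], [0, 2]] × [7, -3]ᵀ
= [(2)(7) + (0)(-3), (0)(7) + (2)(-3)]ᵀ
= [14, -6]ᵀ
Result: (14, -6)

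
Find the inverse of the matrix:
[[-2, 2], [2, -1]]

For [[a,b],[c,d]], inverse = (1/det)·[[d,-b],[-c,a]]
det = (-2)(-1) - (2)(2) = 2 - 4 = -2
Inverse = (1/-2)·[[-1, -2], [-2, -2]]
= [[1/2, 1], [1, 1]]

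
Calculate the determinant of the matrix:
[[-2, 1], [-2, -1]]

For a 2×2 matrix [[a, b], [c, d]], det = ad - bc
det = (-2)(-1) - (1)(-2) = 2 - -2 = 4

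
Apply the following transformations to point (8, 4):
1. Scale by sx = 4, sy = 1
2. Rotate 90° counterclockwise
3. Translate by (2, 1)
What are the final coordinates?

Step 1: Scale → (32, 4)
Step 2: Rotate 90° → (-4, 32)
Step 3: Translate → (-2, 33)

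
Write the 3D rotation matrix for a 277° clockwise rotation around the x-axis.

Rotation matrix for clockwise 277° around x-axis:
A clockwise rotation by 277° is a counterclockwise rotation by -277°.
cos(-277°) = 0.1219, sin(-277°) = 0.9925
Result: [[1, 0, 0], [0, 0.1219, -0.9925], [0, 0.9925, 0.1219]]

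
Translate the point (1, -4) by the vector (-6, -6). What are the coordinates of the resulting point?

Translation by (-6, -6) (homogeneous matrix [[1, 0, -6], [0, 1, -6], [0, 0, 1]]):
x' = 1 + -6 = -5
y' = -4 + -6 = -10
Result: (-5, -10)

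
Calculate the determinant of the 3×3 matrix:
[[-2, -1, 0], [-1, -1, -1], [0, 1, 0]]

Expansion along first row:
det = -2·det([[-1,-1],[1,0]]) - -1·det([[-1,-1],[0,0]]) + 0·det([[-1,-1],[0,1]])
    = -2·(-1·0 - -1·1) - -1·(-1·0 - -1·0) + 0·(-1·1 - -1·0)
    = -2·1 - -1·0 + 0·-1
    = -2 + 0 + 0 = -2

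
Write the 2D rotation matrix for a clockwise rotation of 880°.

Rotation matrix formula: [[cos θ, -sin θ], [sin θ, cos θ]]
A clockwise rotation by 880° is equivalent to a counterclockwise rotation by -880°.
For θ = -880°:
cos(-880°) = -0.9397
sin(-880°) = -0.3420
Result: [[-0.9397, 0.3420], [-0.3420, -0.9397]]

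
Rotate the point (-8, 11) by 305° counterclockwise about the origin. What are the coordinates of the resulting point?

Rotation matrix for 305°: [[cos 305°, -sin 305°], [sin 305°, cos 305°]] ≈ [[0.573576, 0.819152], [-0.819152, 0.573576]]
[[0.573576, 0.819152], [-0.819152, 0.573576]] × [-8, 11]ᵀ ≈ [4.4221, 12.8626]ᵀ
Result: (4.4221, 12.8626)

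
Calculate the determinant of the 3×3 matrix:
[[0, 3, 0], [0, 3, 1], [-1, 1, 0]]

Expansion along first row:
det = 0·det([[3,1],[1,0]]) - 3·det([[0,1],[-1,0]]) + 0·det([[0,3],[-1,1]])
    = 0·(3·0 - 1·1) - 3·(0·0 - 1·-1) + 0·(0·1 - 3·-1)
    = 0·-1 - 3·1 + 0·3
    = 0 + -3 + 0 = -3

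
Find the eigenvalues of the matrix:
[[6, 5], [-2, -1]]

Characteristic equation: det(A - λI) = 0
λ² - (trace)λ + (det) = 0
trace = 6 + -1 = 5, det = (6)(-1) - (5)(-2) = 4
λ² - (5)λ + (4) = 0
λ = (5 ± √((5)² - 4·(4))) / 2 = (5 ± √9) / 2
Solving: λ = 1, 4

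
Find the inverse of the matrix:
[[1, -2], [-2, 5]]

For [[a,b],[c,d]], inverse = (1/det)·[[d,-b],[-c,a]]
det = (1)(5) - (-2)(-2) = 5 - 4 = 1
Inverse = [[5, 2], [2, 1]]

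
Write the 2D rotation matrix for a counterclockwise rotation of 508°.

Rotation matrix formula: [[cos θ, -sin θ], [sin θ, cos θ]]
For θ = 508°:
cos(508°) = -0.8480
sin(508°) = 0.5299
Result: [[-0.8480, -0.5299], [0.5299, -0.8480]]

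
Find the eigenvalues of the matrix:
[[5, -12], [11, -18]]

Characteristic equation: det(A - λI) = 0
λ² - (trace)λ + (det) = 0
trace = 5 + -18 = -13, det = (5)(-18) - (-12)(11) = 42
λ² - (-13)λ + (42) = 0
λ = (-13 ± √((-13)² - 4·(42))) / 2 = (-13 ± √1) / 2
Solving: λ = -7, -6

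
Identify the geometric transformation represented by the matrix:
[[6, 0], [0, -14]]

This matrix represents: non-uniform scaling by sx = 6, sy = -14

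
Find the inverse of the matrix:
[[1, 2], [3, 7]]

For [[a,b],[c,d]], inverse = (1/det)·[[d,-b],[-c,a]]
det = (1)(7) - (2)(3) = 7 - 6 = 1
Inverse = [[7, -2], [-3, 1]]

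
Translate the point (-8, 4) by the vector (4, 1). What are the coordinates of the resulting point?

Translation by (4, 1) (homogeneous matrix [[1, 0, 4], [0, 1, 1], [0, 0, 1]]):
x' = -8 + 4 = -4
y' = 4 + 1 = 5
Result: (-4, 5)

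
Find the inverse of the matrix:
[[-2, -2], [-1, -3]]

For [[a,b],[c,d]], inverse = (1/det)·[[d,-b],[-c,a]]
det = (-2)(-3) - (-2)(-1) = 6 - 2 = 4
Inverse = (1/4)·[[-3, 2], [1, -2]]
= [[-3/4, 1/2], [1/4, -1/2]]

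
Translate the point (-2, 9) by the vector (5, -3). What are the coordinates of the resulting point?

Translation by (5, -3) (homogeneous matrix [[1, 0, 5], [0, 1, -3], [0, 0, 1]]):
x' = -2 + 5 = 3
y' = 9 + -3 = 6
Result: (3, 6)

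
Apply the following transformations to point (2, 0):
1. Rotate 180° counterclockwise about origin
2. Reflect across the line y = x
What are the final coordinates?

Step 1: Rotate 180° → (-2, 0)
Step 2: Reflect across line y = x → (0, -2)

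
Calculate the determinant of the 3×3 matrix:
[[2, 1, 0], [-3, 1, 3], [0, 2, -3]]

Expansion along first row:
det = 2·det([[1,3],[2,-3]]) - 1·det([[-3,3],[0,-3]]) + 0·det([[-3,1],[0,2]])
    = 2·(1·-3 - 3·2) - 1·(-3·-3 - 3·0) + 0·(-3·2 - 1·0)
    = 2·-9 - 1·9 + 0·-6
    = -18 + -9 + 0 = -27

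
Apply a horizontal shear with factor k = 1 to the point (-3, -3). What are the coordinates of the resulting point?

Shear matrix for horizontal shear with factor k = 1:
[[1, 1], [0, 1]]
Result: (-3, -3) → (-6, -3)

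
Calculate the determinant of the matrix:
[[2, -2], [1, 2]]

For a 2×2 matrix [[a, b], [c, d]], det = ad - bc
det = (2)(2) - (-2)(1) = 4 - -2 = 6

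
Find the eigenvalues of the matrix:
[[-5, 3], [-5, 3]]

Characteristic equation: det(A - λI) = 0
λ² - (trace)λ + (det) = 0
trace = -5 + 3 = -2, det = (-5)(3) - (3)(-5) = 0
λ² - (-2)λ + (0) = 0
λ = (-2 ± √((-2)² - 4·(0))) / 2 = (-2 ± √4) / 2
Solving: λ = -2, 0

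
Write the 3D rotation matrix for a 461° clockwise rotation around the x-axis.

Rotation matrix for clockwise 461° around x-axis:
A clockwise rotation by 461° is a counterclockwise rotation by -461°.
cos(-461°) = -0.1908, sin(-461°) = -0.9816
Result: [[1, 0, 0], [0, -0.1908, 0.9816], [0, -0.9816, -0.1908]]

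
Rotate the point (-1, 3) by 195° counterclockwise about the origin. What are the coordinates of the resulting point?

Rotation matrix for 195°: [[cos 195°, -sin 195°], [sin 195°, cos 195°]] ≈ [[-0.965926, 0.258819], [-0.258819, -0.965926]]
[[-0.965926, 0.258819], [-0.258819, -0.965926]] × [-1, 3]ᵀ ≈ [1.7424, -2.6390]ᵀ
Result: (1.7424, -2.6390)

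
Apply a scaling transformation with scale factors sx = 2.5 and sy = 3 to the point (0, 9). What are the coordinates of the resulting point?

Scaling matrix:
[[2.50, 0], [0, 3]]
Result: (0 × 2.5, 9 × 3) = (0, 27)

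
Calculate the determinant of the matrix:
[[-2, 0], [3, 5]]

For a 2×2 matrix [[a, b], [c, d]], det = ad - bc
det = (-2)(5) - (0)(3) = -10 - 0 = -10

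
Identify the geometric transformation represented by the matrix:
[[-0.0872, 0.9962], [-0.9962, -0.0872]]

This matrix represents: rotation by 265° counterclockwise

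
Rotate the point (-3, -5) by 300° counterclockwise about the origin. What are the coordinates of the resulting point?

Rotation matrix for 300°: [[cos 300°, -sin 300°], [sin 300°, cos 300°]] ≈ [[0.500000, 0.866025], [-0.866025, 0.500000]]
[[0.500000, 0.866025], [-0.866025, 0.500000]] × [-3, -5]ᵀ ≈ [-5.8301, 0.0981]ᵀ
Result: (-5.8301, 0.0981)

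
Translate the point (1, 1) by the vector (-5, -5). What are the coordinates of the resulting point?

Translation by (-5, -5) (homogeneous matrix [[1, 0, -5], [0, 1, -5], [0, 0, 1]]):
x' = 1 + -5 = -4
y' = 1 + -5 = -4
Result: (-4, -4)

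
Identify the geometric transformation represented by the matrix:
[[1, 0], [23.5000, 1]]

This matrix represents: vertical shear with factor 23.5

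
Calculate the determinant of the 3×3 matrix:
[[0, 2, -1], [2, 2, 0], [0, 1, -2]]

Expansion along first row:
det = 0·det([[2,0],[1,-2]]) - 2·det([[2,0],[0,-2]]) + -1·det([[2,2],[0,1]])
    = 0·(2·-2 - 0·1) - 2·(2·-2 - 0·0) + -1·(2·1 - 2·0)
    = 0·-4 - 2·-4 + -1·2
    = 0 + 8 + -2 = 6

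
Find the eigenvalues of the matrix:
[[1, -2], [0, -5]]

Characteristic equation: det(A - λI) = 0
λ² - (trace)λ + (det) = 0
trace = 1 + -5 = -4, det = (1)(-5) - (-2)(0) = -5
λ² - (-4)λ + (-5) = 0
λ = (-4 ± √((-4)² - 4·(-5))) / 2 = (-4 ± √36) / 2
Solving: λ = -5, 1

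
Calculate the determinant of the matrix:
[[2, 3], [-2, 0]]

For a 2×2 matrix [[a, b], [c, d]], det = ad - bc
det = (2)(0) - (3)(-2) = 0 - -6 = 6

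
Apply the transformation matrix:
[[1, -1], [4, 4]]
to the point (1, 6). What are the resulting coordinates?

Matrix multiplication:
[[1, -1], [4, 4]] × [1, 6]ᵀ
= [(1)(1) + (-1)(6), (4)(1) + (4)(6)]ᵀ
= [-5, 28]ᵀ
Result: (-5, 28)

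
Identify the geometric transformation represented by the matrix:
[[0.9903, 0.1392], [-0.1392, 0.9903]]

This matrix represents: rotation by 352° counterclockwise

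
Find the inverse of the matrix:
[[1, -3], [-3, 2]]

For [[a,b],[c,d]], inverse = (1/det)·[[d,-b],[-c,a]]
det = (1)(2) - (-3)(-3) = 2 - 9 = -7
Inverse = (1/-7)·[[2, 3], [3, 1]]
= [[-2/7, -3/7], [-3/7, -1/7]]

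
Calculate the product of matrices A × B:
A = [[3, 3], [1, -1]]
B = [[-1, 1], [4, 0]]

Matrix multiplication:
C[0][0] = 3×-1 + 3×4 = 9
C[0][1] = 3×1 + 3×0 = 3
C[1][0] = 1×-1 + -1×4 = -5
C[1][1] = 1×1 + -1×0 = 1
Result: [[9, 3], [-5, 1]]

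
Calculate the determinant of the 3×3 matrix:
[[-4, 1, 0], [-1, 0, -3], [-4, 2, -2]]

Expansion along first row:
det = -4·det([[0,-3],[2,-2]]) - 1·det([[-1,-3],[-4,-2]]) + 0·det([[-1,0],[-4,2]])
    = -4·(0·-2 - -3·2) - 1·(-1·-2 - -3·-4) + 0·(-1·2 - 0·-4)
    = -4·6 - 1·-10 + 0·-2
    = -24 + 10 + 0 = -14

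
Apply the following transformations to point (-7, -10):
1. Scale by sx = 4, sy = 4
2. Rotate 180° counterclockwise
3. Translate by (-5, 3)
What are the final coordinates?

Step 1: Scale → (-28, -40)
Step 2: Rotate 180° → (28, 40)
Step 3: Translate → (23, 43)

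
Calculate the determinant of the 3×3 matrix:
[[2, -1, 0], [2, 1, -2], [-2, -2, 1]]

Expansion along first row:
det = 2·det([[1,-2],[-2,1]]) - -1·det([[2,-2],[-2,1]]) + 0·det([[2,1],[-2,-2]])
    = 2·(1·1 - -2·-2) - -1·(2·1 - -2·-2) + 0·(2·-2 - 1·-2)
    = 2·-3 - -1·-2 + 0·-2
    = -6 + -2 + 0 = -8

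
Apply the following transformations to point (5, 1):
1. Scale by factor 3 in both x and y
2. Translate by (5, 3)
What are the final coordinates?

Step 1: Scale (5, 1) by 3 → (15, 3)
Step 2: Translate by (5, 3) → (20, 6)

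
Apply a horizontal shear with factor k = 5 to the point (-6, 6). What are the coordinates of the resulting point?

Shear matrix for horizontal shear with factor k = 5:
[[1, 5], [0, 1]]
Result: (-6, 6) → (24, 6)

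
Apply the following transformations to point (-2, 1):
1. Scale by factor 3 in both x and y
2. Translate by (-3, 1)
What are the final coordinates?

Step 1: Scale (-2, 1) by 3 → (-6, 3)
Step 2: Translate by (-3, 1) → (-9, 4)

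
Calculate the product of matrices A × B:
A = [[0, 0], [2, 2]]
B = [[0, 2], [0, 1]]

Matrix multiplication:
C[0][0] = 0×0 + 0×0 = 0
C[0][1] = 0×2 + 0×1 = 0
C[1][0] = 2×0 + 2×0 = 0
C[1][1] = 2×2 + 2×1 = 6
Result: [[0, 0], [0, 6]]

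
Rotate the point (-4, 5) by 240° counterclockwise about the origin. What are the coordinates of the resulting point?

Rotation matrix for 240°: [[cos 240°, -sin 240°], [sin 240°, cos 240°]] ≈ [[-0.500000, 0.866025], [-0.866025, -0.500000]]
[[-0.500000, 0.866025], [-0.866025, -0.500000]] × [-4, 5]ᵀ ≈ [6.3301, 0.9641]ᵀ
Result: (6.3301, 0.9641)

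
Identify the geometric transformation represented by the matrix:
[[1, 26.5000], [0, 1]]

This matrix represents: horizontal shear with factor 26.5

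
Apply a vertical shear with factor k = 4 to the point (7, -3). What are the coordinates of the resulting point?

Shear matrix for vertical shear with factor k = 4:
[[1, 0], [4, 1]]
Result: (7, -3) → (7, 25)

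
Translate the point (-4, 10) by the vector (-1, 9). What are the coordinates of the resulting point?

Translation by (-1, 9) (homogeneous matrix [[1, 0, -1], [0, 1, 9], [0, 0, 1]]):
x' = -4 + -1 = -5
y' = 10 + 9 = 19
Result: (-5, 19)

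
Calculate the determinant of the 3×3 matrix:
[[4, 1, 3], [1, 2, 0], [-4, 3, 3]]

Expansion along first row:
det = 4·det([[2,0],[3,3]]) - 1·det([[1,0],[-4,3]]) + 3·det([[1,2],[-4,3]])
    = 4·(2·3 - 0·3) - 1·(1·3 - 0·-4) + 3·(1·3 - 2·-4)
    = 4·6 - 1·3 + 3·11
    = 24 + -3 + 33 = 54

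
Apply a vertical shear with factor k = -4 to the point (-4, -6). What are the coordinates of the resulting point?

Shear matrix for vertical shear with factor k = -4:
[[1, 0], [-4, 1]]
Result: (-4, -6) → (-4, 10)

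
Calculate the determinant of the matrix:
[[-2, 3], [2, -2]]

For a 2×2 matrix [[a, b], [c, d]], det = ad - bc
det = (-2)(-2) - (3)(2) = 4 - 6 = -2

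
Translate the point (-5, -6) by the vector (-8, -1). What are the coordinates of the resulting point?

Translation by (-8, -1) (homogeneous matrix [[1, 0, -8], [0, 1, -1], [0, 0, 1]]):
x' = -5 + -8 = -13
y' = -6 + -1 = -7
Result: (-13, -7)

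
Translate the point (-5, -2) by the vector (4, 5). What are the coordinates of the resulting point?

Translation by (4, 5) (homogeneous matrix [[1, 0, 4], [0, 1, 5], [0, 0, 1]]):
x' = -5 + 4 = -1
y' = -2 + 5 = 3
Result: (-1, 3)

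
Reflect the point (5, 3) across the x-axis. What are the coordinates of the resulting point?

Reflection across x-axis: (5, 3) → (5, -3)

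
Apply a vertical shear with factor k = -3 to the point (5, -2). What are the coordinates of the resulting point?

Shear matrix for vertical shear with factor k = -3:
[[1, 0], [-3, 1]]
Result: (5, -2) → (5, -17)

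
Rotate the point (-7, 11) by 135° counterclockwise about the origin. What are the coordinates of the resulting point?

Rotation matrix for 135°: [[cos 135°, -sin 135°], [sin 135°, cos 135°]] ≈ [[-0.707107, -0.707107], [0.707107, -0.707107]]
[[-0.707107, -0.707107], [0.707107, -0.707107]] × [-7, 11]ᵀ ≈ [-2.8284, -12.7279]ᵀ
Result: (-2.8284, -12.7279)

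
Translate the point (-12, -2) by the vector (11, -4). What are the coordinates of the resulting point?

Translation by (11, -4) (homogeneous matrix [[1, 0, 11], [0, 1, -4], [0, 0, 1]]):
x' = -12 + 11 = -1
y' = -2 + -4 = -6
Result: (-1, -6)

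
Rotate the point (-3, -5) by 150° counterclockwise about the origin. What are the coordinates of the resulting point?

Rotation matrix for 150°: [[cos 150°, -sin 150°], [sin 150°, cos 150°]] ≈ [[-0.866025, -0.500000], [0.500000, -0.866025]]
[[-0.866025, -0.500000], [0.500000, -0.866025]] × [-3, -5]ᵀ ≈ [5.0981, 2.8301]ᵀ
Result: (5.0981, 2.8301)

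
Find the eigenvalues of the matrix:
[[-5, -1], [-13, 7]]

Characteristic equation: det(A - λI) = 0
λ² - (trace)λ + (det) = 0
trace = -5 + 7 = 2, det = (-5)(7) - (-1)(-13) = -48
λ² - (2)λ + (-48) = 0
λ = (2 ± √((2)² - 4·(-48))) / 2 = (2 ± √196) / 2
Solving: λ = -6, 8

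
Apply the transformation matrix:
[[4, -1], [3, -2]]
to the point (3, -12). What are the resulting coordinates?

Matrix multiplication:
[[4, -1], [3, -2]] × [3, -12]ᵀ
= [(4)(3) + (-1)(-12), (3)(3) + (-2)(-12)]ᵀ
= [24, 33]ᵀ
Result: (24, 33)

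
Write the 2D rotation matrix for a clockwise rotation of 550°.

Rotation matrix formula: [[cos θ, -sin θ], [sin θ, cos θ]]
A clockwise rotation by 550° is equivalent to a counterclockwise rotation by -550°.
For θ = -550°:
cos(-550°) = -0.9848
sin(-550°) = 0.1736
Result: [[-0.9848, -0.1736], [0.1736, -0.9848]]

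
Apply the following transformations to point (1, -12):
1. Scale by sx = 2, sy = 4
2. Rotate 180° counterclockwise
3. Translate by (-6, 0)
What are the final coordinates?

Step 1: Scale → (2, -48)
Step 2: Rotate 180° → (-2, 48)
Step 3: Translate → (-8, 48)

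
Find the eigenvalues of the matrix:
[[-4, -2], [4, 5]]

Characteristic equation: det(A - λI) = 0
λ² - (trace)λ + (det) = 0
trace = -4 + 5 = 1, det = (-4)(5) - (-2)(4) = -12
λ² - (1)λ + (-12) = 0
λ = (1 ± √((1)² - 4·(-12))) / 2 = (1 ± √49) / 2
Solving: λ = -3, 4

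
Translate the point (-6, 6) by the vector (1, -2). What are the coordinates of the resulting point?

Translation by (1, -2) (homogeneous matrix [[1, 0, 1], [0, 1, -2], [0, 0, 1]]):
x' = -6 + 1 = -5
y' = 6 + -2 = 4
Result: (-5, 4)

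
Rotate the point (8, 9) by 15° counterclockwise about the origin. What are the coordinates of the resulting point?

Rotation matrix for 15°: [[cos 15°, -sin 15°], [sin 15°, cos 15°]] ≈ [[0.965926, -0.258819], [0.258819, 0.965926]]
[[0.965926, -0.258819], [0.258819, 0.965926]] × [8, 9]ᵀ ≈ [5.3980, 10.7639]ᵀ
Result: (5.3980, 10.7639)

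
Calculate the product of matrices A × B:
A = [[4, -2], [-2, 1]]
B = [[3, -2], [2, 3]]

Matrix multiplication:
C[0][0] = 4×3 + -2×2 = 8
C[0][1] = 4×-2 + -2×3 = -14
C[1][0] = -2×3 + 1×2 = -4
C[1][1] = -2×-2 + 1×3 = 7
Result: [[8, -14], [-4, 7]]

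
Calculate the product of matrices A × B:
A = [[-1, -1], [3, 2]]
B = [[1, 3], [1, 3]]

Matrix multiplication:
C[0][0] = -1×1 + -1×1 = -2
C[0][1] = -1×3 + -1×3 = -6
C[1][0] = 3×1 + 2×1 = 5
C[1][1] = 3×3 + 2×3 = 15
Result: [[-2, -6], [5, 15]]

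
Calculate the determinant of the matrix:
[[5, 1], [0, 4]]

For a 2×2 matrix [[a, b], [c, d]], det = ad - bc
det = (5)(4) - (1)(0) = 20 - 0 = 20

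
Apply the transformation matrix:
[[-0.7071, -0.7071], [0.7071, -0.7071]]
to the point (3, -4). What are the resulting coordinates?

Matrix multiplication:
[[-0.7071, -0.7071], [0.7071, -0.7071]] × [3, -4]ᵀ
= [(-0.7071)(3) + (-0.7071)(-4), (0.7071)(3) + (-0.7071)(-4)]ᵀ
= [0.7071, 4.9497]ᵀ
Result: (0.7071, 4.9497)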